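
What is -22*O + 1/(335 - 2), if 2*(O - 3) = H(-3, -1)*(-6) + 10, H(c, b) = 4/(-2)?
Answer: -102563/333 ≈ -308.00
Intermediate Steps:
H(c, b) = -2 (H(c, b) = 4*(-½) = -2)
O = 14 (O = 3 + (-2*(-6) + 10)/2 = 3 + (12 + 10)/2 = 3 + (½)*22 = 3 + 11 = 14)
-22*O + 1/(335 - 2) = -22*14 + 1/(335 - 2) = -308 + 1/333 = -102563/333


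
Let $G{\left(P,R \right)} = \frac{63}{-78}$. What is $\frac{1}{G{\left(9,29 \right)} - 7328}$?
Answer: $- \frac{26}{190549} \approx -0.00013645$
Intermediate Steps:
$G{\left(P,R \right)} = - \frac{21}{26}$ ($G{\left(P,R \right)} = 63 \left(- \frac{1}{78}\right) = - \frac{21}{26}$)
$\frac{1}{G{\left(9,29 \right)} - 7328} = \frac{1}{- \frac{21}{26} - 7328} = \frac{1}{- \frac{190549}{26}} = - \frac{26}{190549}$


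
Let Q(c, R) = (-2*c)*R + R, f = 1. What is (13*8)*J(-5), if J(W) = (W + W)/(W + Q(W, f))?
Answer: -520/3 ≈ -173.33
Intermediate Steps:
Q(c, R) = R - 2*R*c (Q(c, R) = -2*R*c + R = R - 2*R*c)
J(W) = 2*W/(1 - W) (J(W) = (W + W)/(W + 1*(1 - 2*W)) = (2*W)/(W + (1 - 2*W)) = (2*W)/(1 - W) = 2*W/(1 - W))
(13*8)*J(-5) = (13*8)*(-2*(-5)/(-1 - 5)) = 104*(-2*(-5)/(-6)) = 104*(-2*(-5)*(-⅙)) = 104*(-5/3) = -520/3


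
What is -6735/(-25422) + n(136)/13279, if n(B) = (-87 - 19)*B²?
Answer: -16584109669/112526246 ≈ -147.38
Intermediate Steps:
n(B) = -106*B²
-6735/(-25422) + n(136)/13279 = -6735/(-25422) - 106*136²/13279 = -6735*(-1/25422) - 106*18496*(1/13279) = 2245/8474 - 1960576*1/13279 = 2245/8474 - 1960576/13279 = -16584109669/112526246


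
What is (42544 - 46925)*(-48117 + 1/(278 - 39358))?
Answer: 8238086553541/39080 ≈ 2.1080e+8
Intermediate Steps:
(42544 - 46925)*(-48117 + 1/(278 - 39358)) = -4381*(-48117 + 1/(-39080)) = -4381*(-48117 - 1/39080) = -4381*(-1880412361/39080) = 8238086553541/39080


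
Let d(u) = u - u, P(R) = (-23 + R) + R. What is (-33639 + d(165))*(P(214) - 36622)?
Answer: 1218303663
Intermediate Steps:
P(R) = -23 + 2*R
d(u) = 0
(-33639 + d(165))*(P(214) - 36622) = (-33639 + 0)*((-23 + 2*214) - 36622) = -33639*((-23 + 428) - 36622) = -33639*(405 - 36622) = -33639*(-36217) = 1218303663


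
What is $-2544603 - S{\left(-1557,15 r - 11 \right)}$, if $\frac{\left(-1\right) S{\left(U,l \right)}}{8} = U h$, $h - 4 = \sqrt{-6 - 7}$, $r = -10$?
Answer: $-2594427 - 12456 i \sqrt{13} \approx -2.5944 \cdot 10^{6} - 44911.0 i$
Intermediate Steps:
$h = 4 + i \sqrt{13}$ ($h = 4 + \sqrt{-6 - 7} = 4 + \sqrt{-13} = 4 + i \sqrt{13} \approx 4.0 + 3.6056 i$)
$S{\left(U,l \right)} = - 8 U \left(4 + i \sqrt{13}\right)$
$-2544603 - S{\left(-1557,15 r - 11 \right)} = -2544603 - \left(-8\right) \left(-1557\right) \left(4 + i \sqrt{13}\right) = -2544603 - \left(49824 + 12456 i \sqrt{13}\right) = -2594427 - 12456 i \sqrt{13}$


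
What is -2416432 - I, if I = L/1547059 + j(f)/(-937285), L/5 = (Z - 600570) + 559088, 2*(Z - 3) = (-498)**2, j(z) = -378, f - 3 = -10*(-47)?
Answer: -3503911833199838657/1450035194815 ≈ -2.4164e+6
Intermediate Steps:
f = 473 (f = 3 - 10*(-47) = 3 + 470 = 473)
Z = 124005 (Z = 3 + (1/2)*(-498)**2 = 3 + (1/2)*248004 = 3 + 124002 = 124005)
L = 412615 (L = 5*((124005 - 600570) + 559088) = 5*(-476565 + 559088) = 5*82523 = 412615)
I = 387322638577/1450035194815 (I = 412615/1547059 - 378/(-937285) = 412615*(1/1547059) - 378*(-1/937285) = 412615/1547059 + 378/937285 = 387322638577/1450035194815 ≈ 0.26711)
-2416432 - I = -2416432 - 1*387322638577/1450035194815 = -2416432 - 387322638577/1450035194815 = -3503911833199838657/1450035194815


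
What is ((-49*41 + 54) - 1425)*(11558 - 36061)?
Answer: 82820140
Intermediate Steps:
((-49*41 + 54) - 1425)*(11558 - 36061) = ((-2009 + 54) - 1425)*(-24503) = (-1955 - 1425)*(-24503) = -3380*(-24503) = 82820140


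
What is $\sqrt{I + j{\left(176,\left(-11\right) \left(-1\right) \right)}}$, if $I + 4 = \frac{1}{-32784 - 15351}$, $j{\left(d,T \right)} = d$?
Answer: $\frac{\sqrt{398520206565}}{48135} \approx 13.115$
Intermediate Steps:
$I = - \frac{192541}{48135}$ ($I = -4 + \frac{1}{-32784 - 15351} = -4 + \frac{1}{-48135} = -4 - \frac{1}{48135} = - \frac{192541}{48135} \approx -4.0$)
$\sqrt{I + j{\left(176,\left(-11\right) \left(-1\right) \right)}} = \sqrt{- \frac{192541}{48135} + 176} = \sqrt{\frac{8279219}{48135}} = \frac{\sqrt{398520206565}}{48135}$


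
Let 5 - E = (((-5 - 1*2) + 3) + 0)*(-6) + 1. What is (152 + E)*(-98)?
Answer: -12936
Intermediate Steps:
E = -20 (E = 5 - ((((-5 - 1*2) + 3) + 0)*(-6) + 1) = 5 - ((((-5 - 2) + 3) + 0)*(-6) + 1) = 5 - (((-7 + 3) + 0)*(-6) + 1) = 5 - ((-4 + 0)*(-6) + 1) = 5 - (-4*(-6) + 1) = 5 - (24 + 1) = 5 - 1*25 = 5 - 25 = -20)
(152 + E)*(-98) = (152 - 20)*(-98) = 132*(-98) = -12936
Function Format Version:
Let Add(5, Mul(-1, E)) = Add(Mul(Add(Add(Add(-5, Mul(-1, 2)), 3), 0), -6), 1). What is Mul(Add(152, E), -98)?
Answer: -12936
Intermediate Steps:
E = -20 (E = Add(5, Mul(-1, Add(Mul(Add(Add(Add(-5, Mul(-1, 2)), 3), 0), -6), 1))) = Add(5, Mul(-1, Add(Mul(Add(Add(Add(-5, -2), 3), 0), -6), 1))) = Add(5, Mul(-1, Add(Mul(Add(Add(-7, 3), 0), -6), 1))) = Add(5, Mul(-1, Add(Mul(Add(-4, 0), -6), 1))) = Add(5, Mul(-1, Add(Mul(-4, -6), 1))) = Add(5, Mul(-1, Add(24, 1))) = Add(5, Mul(-1, 25)) = Add(5, -25) = -20)
Mul(Add(152, E), -98) = Mul(Add(152, -20), -98) = Mul(132, -98) = -12936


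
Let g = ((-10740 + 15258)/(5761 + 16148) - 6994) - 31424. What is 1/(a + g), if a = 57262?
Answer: 7303/137619238 ≈ 5.3067e-5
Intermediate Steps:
g = -280565148/7303 (g = (4518/21909 - 6994) - 31424 = (4518*(1/21909) - 6994) - 31424 = (1506/7303 - 6994) - 31424 = -51075676/7303 - 31424 = -280565148/7303 ≈ -38418.)
1/(a + g) = 1/(57262 - 280565148/7303) = 1/(137619238/7303) = 7303/137619238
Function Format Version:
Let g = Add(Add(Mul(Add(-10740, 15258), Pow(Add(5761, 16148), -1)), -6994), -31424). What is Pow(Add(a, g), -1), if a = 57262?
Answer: Rational(7303, 137619238) ≈ 5.3067e-5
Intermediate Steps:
g = Rational(-280565148, 7303) (g = Add(Add(Mul(4518, Pow(21909, -1)), -6994), -31424) = Add(Add(Mul(4518, Rational(1, 21909)), -6994), -31424) = Add(Add(Rational(1506, 7303), -6994), -31424) = Add(Rational(-51075676, 7303), -31424) = Rational(-280565148, 7303) ≈ -38418.)
Pow(Add(a, g), -1) = Pow(Add(57262, Rational(-280565148, 7303)), -1) = Pow(Rational(137619238, 7303), -1) = Rational(7303, 137619238)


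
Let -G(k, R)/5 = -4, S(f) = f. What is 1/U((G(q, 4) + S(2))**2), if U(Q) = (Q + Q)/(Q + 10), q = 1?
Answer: 247/484 ≈ 0.51033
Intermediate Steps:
G(k, R) = 20 (G(k, R) = -5*(-4) = 20)
U(Q) = 2*Q/(10 + Q) (U(Q) = (2*Q)/(10 + Q) = 2*Q/(10 + Q))
1/U((G(q, 4) + S(2))**2) = 1/(2*(20 + 2)**2/(10 + (20 + 2)**2)) = 1/(2*22**2/(10 + 22**2)) = 1/(2*484/(10 + 484)) = 1/(2*484/494) = 1/(2*484*(1/494)) = 1/(484/247) = 247/484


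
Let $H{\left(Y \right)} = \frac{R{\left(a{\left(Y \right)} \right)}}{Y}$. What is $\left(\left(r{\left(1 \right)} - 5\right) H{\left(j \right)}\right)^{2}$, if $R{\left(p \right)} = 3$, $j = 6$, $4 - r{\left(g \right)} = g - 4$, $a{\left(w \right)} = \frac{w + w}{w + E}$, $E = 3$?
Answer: $1$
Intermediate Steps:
$a{\left(w \right)} = \frac{2 w}{3 + w}$ ($a{\left(w \right)} = \frac{w + w}{w + 3} = \frac{2 w}{3 + w}$)
$r{\left(g \right)} = 8 - g$ ($r{\left(g \right)} = 4 - \left(g - 4\right) = 4 - \left(-4 + g\right) = 8 - g$)
$H{\left(Y \right)} = \frac{3}{Y}$
$\left(\left(r{\left(1 \right)} - 5\right) H{\left(j \right)}\right)^{2} = \left(\left(\left(8 - 1\right) - 5\right) \frac{3}{6}\right)^{2} = \left(\left(\left(8 - 1\right) - 5\right) 3 \cdot \frac{1}{6}\right)^{2} = \left(\left(7 - 5\right) \frac{1}{2}\right)^{2} = \left(2 \cdot \frac{1}{2}\right)^{2} = 1^{2} = 1$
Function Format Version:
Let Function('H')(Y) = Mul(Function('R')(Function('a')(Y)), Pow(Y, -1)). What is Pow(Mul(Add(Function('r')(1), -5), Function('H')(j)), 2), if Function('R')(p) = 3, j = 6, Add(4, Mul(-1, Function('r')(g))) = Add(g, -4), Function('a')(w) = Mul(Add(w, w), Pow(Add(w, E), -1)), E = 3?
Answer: 1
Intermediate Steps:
Function('a')(w) = Mul(2, w, Pow(Add(3, w), -1)) (Function('a')(w) = Mul(Add(w, w), Pow(Add(w, 3), -1)) = Mul(Mul(2, w), Pow(Add(3, w), -1)) = Mul(2, w, Pow(Add(3, w), -1)))
Function('r')(g) = Add(8, Mul(-1, g)) (Function('r')(g) = Add(4, Mul(-1, Add(g, -4))) = Add(4, Mul(-1, Add(-4, g))) = Add(4, Add(4, Mul(-1, g))) = Add(8, Mul(-1, g)))
Function('H')(Y) = Mul(3, Pow(Y, -1))
Pow(Mul(Add(Function('r')(1), -5), Function('H')(j)), 2) = Pow(Mul(Add(Add(8, Mul(-1, 1)), -5), Mul(3, Pow(6, -1))), 2) = Pow(Mul(Add(Add(8, -1), -5), Mul(3, Rational(1, 6))), 2) = Pow(Mul(Add(7, -5), Rational(1, 2)), 2) = Pow(Mul(2, Rational(1, 2)), 2) = Pow(1, 2) = 1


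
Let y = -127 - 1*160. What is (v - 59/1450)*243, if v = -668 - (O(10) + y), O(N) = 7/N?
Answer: -67253166/725 ≈ -92763.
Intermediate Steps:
y = -287 (y = -127 - 160 = -287)
v = -3817/10 (v = -668 - (7/10 - 287) = -668 - 1*(-2863/10) = -668 + 2863/10 = -3817/10 ≈ -381.70)
(v - 59/1450)*243 = (-3817/10 - 59/1450)*243 = -276762/725*243 = -67253166/725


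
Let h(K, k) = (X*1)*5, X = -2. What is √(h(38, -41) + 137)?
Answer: √127 ≈ 11.269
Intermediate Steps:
h(K, k) = -10 (h(K, k) = -2*1*5 = -2*5 = -10)
√(h(38, -41) + 137) = √(-10 + 137) = √127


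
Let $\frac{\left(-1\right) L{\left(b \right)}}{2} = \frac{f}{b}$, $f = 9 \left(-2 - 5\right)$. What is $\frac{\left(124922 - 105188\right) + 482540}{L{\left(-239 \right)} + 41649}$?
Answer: $\frac{120043486}{9953985} \approx 12.06$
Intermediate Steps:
$f = -63$ ($f = 9 \left(-7\right) = -63$)
$L{\left(b \right)} = \frac{126}{b}$ ($L{\left(b \right)} = - 2 \left(- \frac{63}{b}\right) = \frac{126}{b}$)
$\frac{\left(124922 - 105188\right) + 482540}{L{\left(-239 \right)} + 41649} = \frac{\left(124922 - 105188\right) + 482540}{\frac{126}{-239} + 41649} = \frac{19734 + 482540}{126 \left(- \frac{1}{239}\right) + 41649} = \frac{502274}{- \frac{126}{239} + 41649} = \frac{502274}{\frac{9953985}{239}} = 502274 \cdot \frac{239}{9953985} = \frac{120043486}{9953985}$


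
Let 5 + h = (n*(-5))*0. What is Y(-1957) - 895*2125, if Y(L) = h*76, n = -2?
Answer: -1902255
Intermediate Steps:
h = -5 (h = -5 - 2*(-5)*0 = -5 + 10*0 = -5 + 0 = -5)
Y(L) = -380 (Y(L) = -5*76 = -380)
Y(-1957) - 895*2125 = -380 - 895*2125 = -380 - 1901875 = -1902255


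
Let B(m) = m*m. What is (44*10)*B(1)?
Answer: 440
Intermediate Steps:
B(m) = m²
(44*10)*B(1) = (44*10)*1² = 440*1 = 440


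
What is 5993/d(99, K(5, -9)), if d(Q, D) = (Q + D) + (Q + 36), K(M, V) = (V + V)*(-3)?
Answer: 5993/288 ≈ 20.809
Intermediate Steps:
K(M, V) = -6*V (K(M, V) = (2*V)*(-3) = -6*V)
d(Q, D) = 36 + D + 2*Q (d(Q, D) = (D + Q) + (36 + Q) = 36 + D + 2*Q)
5993/d(99, K(5, -9)) = 5993/(36 - 6*(-9) + 2*99) = 5993/(36 + 54 + 198) = 5993/288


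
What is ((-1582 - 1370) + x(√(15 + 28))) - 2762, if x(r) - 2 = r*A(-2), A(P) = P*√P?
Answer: -5712 - 2*I*√86 ≈ -5712.0 - 18.547*I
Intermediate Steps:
A(P) = P^(3/2)
x(r) = 2 - 2*I*r*√2 (x(r) = 2 + r*(-2)^(3/2) = 2 + r*(-2*I*√2) = 2 - 2*I*r*√2)
((-1582 - 1370) + x(√(15 + 28))) - 2762 = ((-1582 - 1370) + (2 - 2*I*√(15 + 28)*√2)) - 2762 = (-2952 + (2 - 2*I*√43*√2)) - 2762 = (-2952 + (2 - 2*I*√86)) - 2762 = (-2950 - 2*I*√86) - 2762 = -5712 - 2*I*√86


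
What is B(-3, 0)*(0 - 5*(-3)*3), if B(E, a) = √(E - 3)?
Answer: 45*I*√6 ≈ 110.23*I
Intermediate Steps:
B(E, a) = √(-3 + E)
B(-3, 0)*(0 - 5*(-3)*3) = √(-3 - 3)*(0 - 5*(-3)*3) = √(-6)*(0 + 15*3) = (I*√6)*(0 + 45) = (I*√6)*45 = 45*I*√6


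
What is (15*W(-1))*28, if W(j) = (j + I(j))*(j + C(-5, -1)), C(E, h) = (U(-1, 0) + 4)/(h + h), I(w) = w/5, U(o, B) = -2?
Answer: 1008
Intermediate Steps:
I(w) = w/5
C(E, h) = 1/h (C(E, h) = (-2 + 4)/(h + h) = 2/((2*h)) = 2*(1/(2*h)) = 1/h)
W(j) = 6*j*(-1 + j)/5 (W(j) = (j + j/5)*(j + 1/(-1)) = (6*j/5)*(j - 1) = (6*j/5)*(-1 + j) = 6*j*(-1 + j)/5)
(15*W(-1))*28 = (15*((6/5)*(-1)*(-1 - 1)))*28 = (15*((6/5)*(-1)*(-2)))*28 = (15*(12/5))*28 = 36*28 = 1008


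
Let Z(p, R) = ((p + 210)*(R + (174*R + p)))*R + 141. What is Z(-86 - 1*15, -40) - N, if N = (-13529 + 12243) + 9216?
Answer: 30952571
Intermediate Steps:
N = 7930 (N = -1286 + 9216 = 7930)
Z(p, R) = 141 + R*(210 + p)*(p + 175*R) (Z(p, R) = ((210 + p)*(R + (p + 174*R)))*R + 141 = ((210 + p)*(p + 175*R))*R + 141 = R*(210 + p)*(p + 175*R) + 141 = 141 + R*(210 + p)*(p + 175*R))
Z(-86 - 1*15, -40) - N = (141 + 36750*(-40)² - 40*(-86 - 1*15)² + 175*(-86 - 1*15)*(-40)² + 210*(-40)*(-86 - 1*15)) - 1*7930 = (141 + 36750*1600 - 40*(-86 - 15)² + 175*(-86 - 15)*1600 + 210*(-40)*(-86 - 15)) - 7930 = (141 + 58800000 - 40*(-101)² + 175*(-101)*1600 + 210*(-40)*(-101)) - 7930 = (141 + 58800000 - 40*10201 - 28280000 + 848400) - 7930 = (141 + 58800000 - 408040 - 28280000 + 848400) - 7930 = 30960501 - 7930 = 30952571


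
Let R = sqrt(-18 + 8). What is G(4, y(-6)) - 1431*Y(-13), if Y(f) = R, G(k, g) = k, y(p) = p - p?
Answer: 4 - 1431*I*sqrt(10) ≈ 4.0 - 4525.2*I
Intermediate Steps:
y(p) = 0
R = I*sqrt(10) (R = sqrt(-10) = I*sqrt(10) ≈ 3.1623*I)
Y(f) = I*sqrt(10)
G(4, y(-6)) - 1431*Y(-13) = 4 - 1431*I*sqrt(10)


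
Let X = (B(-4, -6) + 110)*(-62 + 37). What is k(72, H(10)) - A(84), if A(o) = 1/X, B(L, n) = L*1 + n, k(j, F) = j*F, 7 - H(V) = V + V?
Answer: -2339999/2500 ≈ -936.00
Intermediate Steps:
H(V) = 7 - 2*V (H(V) = 7 - (V + V) = 7 - 2*V)
k(j, F) = F*j
B(L, n) = L + n
X = -2500 (X = ((-4 - 6) + 110)*(-62 + 37) = (-10 + 110)*(-25) = 100*(-25) = -2500)
A(o) = -1/2500 (A(o) = 1/(-2500) = -1/2500)
k(72, H(10)) - A(84) = (7 - 2*10)*72 - 1*(-1/2500) = (7 - 20)*72 + 1/2500 = -13*72 + 1/2500 = -936 + 1/2500 = -2339999/2500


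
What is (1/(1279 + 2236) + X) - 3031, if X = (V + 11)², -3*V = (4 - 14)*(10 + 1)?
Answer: -24007441/31635 ≈ -758.89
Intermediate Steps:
V = 110/3 (V = -(4 - 14)*(10 + 1)/3 = -(-10)*11/3 = -⅓*(-110) = 110/3 ≈ 36.667)
X = 20449/9 (X = (110/3 + 11)² = (143/3)² = 20449/9 ≈ 2272.1)
(1/(1279 + 2236) + X) - 3031 = (1/(1279 + 2236) + 20449/9) - 3031 = (1/3515 + 20449/9) - 3031 = 71878244/31635 - 3031 = -24007441/31635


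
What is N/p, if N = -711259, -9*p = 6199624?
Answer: 6401331/6199624 ≈ 1.0325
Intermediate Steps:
p = -6199624/9 (p = -1/9*6199624 = -6199624/9 ≈ -6.8885e+5)
N/p = -711259/(-6199624/9) = -711259*(-9/6199624) = 6401331/6199624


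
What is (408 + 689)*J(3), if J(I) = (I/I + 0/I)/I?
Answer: 1097/3 ≈ 365.67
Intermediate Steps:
J(I) = 1/I (J(I) = (1 + 0)/I = 1/I)
(408 + 689)*J(3) = (408 + 689)/3 = 1097*(⅓) = 1097/3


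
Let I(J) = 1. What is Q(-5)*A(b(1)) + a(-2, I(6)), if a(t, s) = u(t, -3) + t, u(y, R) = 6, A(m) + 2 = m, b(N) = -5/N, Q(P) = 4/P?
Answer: 48/5 ≈ 9.6000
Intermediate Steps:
A(m) = -2 + m
a(t, s) = 6 + t
Q(-5)*A(b(1)) + a(-2, I(6)) = (4/(-5))*(-2 - 5/1) + (6 - 2) = (4*(-1/5))*(-2 - 5*1) + 4 = -4*(-2 - 5)/5 + 4 = -4/5*(-7) + 4 = 28/5 + 4 = 48/5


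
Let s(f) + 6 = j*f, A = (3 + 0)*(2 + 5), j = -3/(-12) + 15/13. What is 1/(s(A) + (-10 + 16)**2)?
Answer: 52/3093 ≈ 0.016812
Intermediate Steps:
j = 73/52 (j = -3*(-1/12) + 15*(1/13) = 1/4 + 15/13 = 73/52 ≈ 1.4038)
A = 21 (A = 3*7 = 21)
s(f) = -6 + 73*f/52
1/(s(A) + (-10 + 16)**2) = 1/((-6 + (73/52)*21) + (-10 + 16)**2) = 1/((-6 + 1533/52) + 6**2) = 1/(1221/52 + 36) = 1/(3093/52) = 52/3093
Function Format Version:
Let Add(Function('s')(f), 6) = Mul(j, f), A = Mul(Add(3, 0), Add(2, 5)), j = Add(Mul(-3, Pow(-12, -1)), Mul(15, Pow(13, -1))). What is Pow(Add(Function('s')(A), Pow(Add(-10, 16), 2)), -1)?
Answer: Rational(52, 3093) ≈ 0.016812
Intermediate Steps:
j = Rational(73, 52) (j = Add(Mul(-3, Rational(-1, 12)), Mul(15, Rational(1, 13))) = Add(Rational(1, 4), Rational(15, 13)) = Rational(73, 52) ≈ 1.4038)
A = 21 (A = Mul(3, 7) = 21)
Function('s')(f) = Add(-6, Mul(Rational(73, 52), f))
Pow(Add(Function('s')(A), Pow(Add(-10, 16), 2)), -1) = Pow(Add(Add(-6, Mul(Rational(73, 52), 21)), Pow(Add(-10, 16), 2)), -1) = Pow(Add(Add(-6, Rational(1533, 52)), Pow(6, 2)), -1) = Pow(Add(Rational(1221, 52), 36), -1) = Pow(Rational(3093, 52), -1) = Rational(52, 3093)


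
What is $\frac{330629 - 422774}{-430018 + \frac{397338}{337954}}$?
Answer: $\frac{15570385665}{72662952917} \approx 0.21428$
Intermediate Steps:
$\frac{330629 - 422774}{-430018 + \frac{397338}{337954}} = - \frac{92145}{-430018 + 397338 \cdot \frac{1}{337954}} = - \frac{92145}{-430018 + \frac{198669}{168977}} = - \frac{92145}{- \frac{72662952917}{168977}} = \left(-92145\right) \left(- \frac{168977}{72662952917}\right) = \frac{15570385665}{72662952917}$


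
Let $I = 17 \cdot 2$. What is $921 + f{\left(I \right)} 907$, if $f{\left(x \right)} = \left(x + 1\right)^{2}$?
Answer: $1111996$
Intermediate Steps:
$I = 34$
$f{\left(x \right)} = \left(1 + x\right)^{2}$
$921 + f{\left(I \right)} 907 = 921 + \left(1 + 34\right)^{2} \cdot 907 = 921 + 35^{2} \cdot 907 = 921 + 1225 \cdot 907 = 921 + 1111075 = 1111996$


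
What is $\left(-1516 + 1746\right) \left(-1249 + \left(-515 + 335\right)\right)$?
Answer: $-328670$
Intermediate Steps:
$\left(-1516 + 1746\right) \left(-1249 + \left(-515 + 335\right)\right) = 230 \left(-1249 - 180\right) = 230 \left(-1429\right) = -328670$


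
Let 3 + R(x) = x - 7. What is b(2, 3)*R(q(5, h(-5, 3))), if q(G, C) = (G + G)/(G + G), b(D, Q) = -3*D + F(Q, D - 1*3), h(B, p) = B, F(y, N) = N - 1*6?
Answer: 117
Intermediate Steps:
F(y, N) = -6 + N (F(y, N) = N - 6 = -6 + N)
b(D, Q) = -9 - 2*D (b(D, Q) = -3*D + (-6 + (D - 1*3)) = -3*D + (-6 + (D - 3)) = -3*D + (-6 + (-3 + D)) = -3*D + (-9 + D) = -9 - 2*D)
q(G, C) = 1 (q(G, C) = (2*G)/((2*G)) = (2*G)*(1/(2*G)) = 1)
R(x) = -10 + x (R(x) = -3 + (x - 7) = -3 + (-7 + x) = -10 + x)
b(2, 3)*R(q(5, h(-5, 3))) = (-9 - 2*2)*(-10 + 1) = (-9 - 4)*(-9) = -13*(-9) = 117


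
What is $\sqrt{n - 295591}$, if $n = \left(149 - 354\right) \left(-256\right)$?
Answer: $i \sqrt{243111} \approx 493.06 i$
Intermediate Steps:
$n = 52480$ ($n = \left(-205\right) \left(-256\right) = 52480$)
$\sqrt{n - 295591} = \sqrt{52480 - 295591} = \sqrt{-243111} = i \sqrt{243111}$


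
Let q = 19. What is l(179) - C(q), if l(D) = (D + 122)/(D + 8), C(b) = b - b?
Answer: 301/187 ≈ 1.6096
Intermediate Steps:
C(b) = 0
l(D) = (122 + D)/(8 + D)
l(179) - C(q) = (122 + 179)/(8 + 179) - 1*0 = 301/187 + 0 = 301/187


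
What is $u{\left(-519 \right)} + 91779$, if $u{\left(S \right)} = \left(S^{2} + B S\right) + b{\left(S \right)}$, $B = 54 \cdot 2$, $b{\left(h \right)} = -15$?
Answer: $305073$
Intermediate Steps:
$B = 108$
$u{\left(S \right)} = -15 + S^{2} + 108 S$ ($u{\left(S \right)} = \left(S^{2} + 108 S\right) - 15 = -15 + S^{2} + 108 S$)
$u{\left(-519 \right)} + 91779 = \left(-15 + \left(-519\right)^{2} + 108 \left(-519\right)\right) + 91779 = \left(-15 + 269361 - 56052\right) + 91779 = 213294 + 91779 = 305073$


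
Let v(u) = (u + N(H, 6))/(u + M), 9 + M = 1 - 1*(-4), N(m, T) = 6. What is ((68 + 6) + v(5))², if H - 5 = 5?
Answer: 7225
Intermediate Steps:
H = 10 (H = 5 + 5 = 10)
M = -4 (M = -9 + (1 - 1*(-4)) = -9 + (1 + 4) = -9 + 5 = -4)
v(u) = (6 + u)/(-4 + u) (v(u) = (u + 6)/(u - 4) = (6 + u)/(-4 + u))
((68 + 6) + v(5))² = ((68 + 6) + (6 + 5)/(-4 + 5))² = (74 + 11/1)² = (74 + 1*11)² = (74 + 11)² = 85² = 7225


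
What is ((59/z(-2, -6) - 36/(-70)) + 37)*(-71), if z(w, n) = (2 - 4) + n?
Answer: -599169/280 ≈ -2139.9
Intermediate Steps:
z(w, n) = -2 + n
((59/z(-2, -6) - 36/(-70)) + 37)*(-71) = ((59/(-2 - 6) - 36/(-70)) + 37)*(-71) = ((59/(-8) - 36*(-1/70)) + 37)*(-71) = ((59*(-⅛) + 18/35) + 37)*(-71) = ((-59/8 + 18/35) + 37)*(-71) = (-1921/280 + 37)*(-71) = (8439/280)*(-71) = -599169/280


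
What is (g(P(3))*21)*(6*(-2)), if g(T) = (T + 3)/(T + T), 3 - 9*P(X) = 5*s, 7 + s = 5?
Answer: -5040/13 ≈ -387.69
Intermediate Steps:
s = -2 (s = -7 + 5 = -2)
P(X) = 13/9 (P(X) = 1/3 - 5*(-2)/9 = 1/3 - 1/9*(-10) = 1/3 + 10/9 = 13/9)
g(T) = (3 + T)/(2*T) (g(T) = (3 + T)/((2*T)) = (3 + T)*(1/(2*T)) = (3 + T)/(2*T))
(g(P(3))*21)*(6*(-2)) = (((3 + 13/9)/(2*(13/9)))*21)*(6*(-2)) = (((1/2)*(9/13)*(40/9))*21)*(-12) = ((20/13)*21)*(-12) = (420/13)*(-12) = -5040/13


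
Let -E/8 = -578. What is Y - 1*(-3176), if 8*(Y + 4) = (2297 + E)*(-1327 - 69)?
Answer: -2409085/2 ≈ -1.2045e+6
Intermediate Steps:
E = 4624 (E = -8*(-578) = 4624)
Y = -2415437/2 (Y = -4 + ((2297 + 4624)*(-1327 - 69))/8 = -4 + (6921*(-1396))/8 = -4 + (1/8)*(-9661716) = -4 - 2415429/2 = -2415437/2 ≈ -1.2077e+6)
Y - 1*(-3176) = -2415437/2 - 1*(-3176) = -2415437/2 + 3176 = -2409085/2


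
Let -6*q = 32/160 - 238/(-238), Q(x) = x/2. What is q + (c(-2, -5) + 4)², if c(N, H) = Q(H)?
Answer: 41/20 ≈ 2.0500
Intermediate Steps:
Q(x) = x/2 (Q(x) = x*(½) = x/2)
c(N, H) = H/2
q = -⅕ (q = -(32/160 - 238/(-238))/6 = -(32*(1/160) - 238*(-1/238))/6 = -(⅕ + 1)/6 = -⅙*6/5 = -⅕ ≈ -0.20000)
q + (c(-2, -5) + 4)² = -⅕ + ((½)*(-5) + 4)² = -⅕ + (-5/2 + 4)² = -⅕ + (3/2)² = -⅕ + 9/4 = 41/20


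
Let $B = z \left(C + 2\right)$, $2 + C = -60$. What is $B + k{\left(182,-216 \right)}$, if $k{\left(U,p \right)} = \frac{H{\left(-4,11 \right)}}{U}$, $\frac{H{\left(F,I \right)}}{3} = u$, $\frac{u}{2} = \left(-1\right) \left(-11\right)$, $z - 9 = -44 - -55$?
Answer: $- \frac{109167}{91} \approx -1199.6$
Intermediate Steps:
$C = -62$ ($C = -2 - 60 = -62$)
$z = 20$ ($z = 9 - -11 = 9 + \left(-44 + 55\right) = 9 + 11 = 20$)
$u = 22$ ($u = 2 \left(\left(-1\right) \left(-11\right)\right) = 2 \cdot 11 = 22$)
$H{\left(F,I \right)} = 66$ ($H{\left(F,I \right)} = 3 \cdot 22 = 66$)
$k{\left(U,p \right)} = \frac{66}{U}$
$B = -1200$ ($B = 20 \left(-62 + 2\right) = 20 \left(-60\right) = -1200$)
$B + k{\left(182,-216 \right)} = -1200 + \frac{66}{182} = -1200 + 66 \cdot \frac{1}{182} = -1200 + \frac{33}{91} = - \frac{109167}{91}$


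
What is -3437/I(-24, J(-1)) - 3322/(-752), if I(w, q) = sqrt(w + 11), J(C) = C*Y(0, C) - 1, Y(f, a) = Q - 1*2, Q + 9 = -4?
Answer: 1661/376 + 3437*I*sqrt(13)/13 ≈ 4.4176 + 953.25*I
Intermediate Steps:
Q = -13 (Q = -9 - 4 = -13)
Y(f, a) = -15 (Y(f, a) = -13 - 1*2 = -13 - 2 = -15)
J(C) = -1 - 15*C (J(C) = C*(-15) - 1 = -15*C - 1 = -1 - 15*C)
I(w, q) = sqrt(11 + w)
-3437/I(-24, J(-1)) - 3322/(-752) = -3437/sqrt(11 - 24) - 3322/(-752) = -3437*(-I*sqrt(13)/13) - 3322*(-1/752) = -3437*(-I*sqrt(13)/13) + 1661/376 = -(-3437)*I*sqrt(13)/13 + 1661/376 = 3437*I*sqrt(13)/13 + 1661/376 = 1661/376 + 3437*I*sqrt(13)/13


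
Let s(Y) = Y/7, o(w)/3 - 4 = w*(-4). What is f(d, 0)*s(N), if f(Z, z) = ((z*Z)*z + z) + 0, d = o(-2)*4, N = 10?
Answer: 0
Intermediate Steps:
o(w) = 12 - 12*w (o(w) = 12 + 3*(w*(-4)) = 12 + 3*(-4*w) = 12 - 12*w)
d = 144 (d = (12 - 12*(-2))*4 = (12 + 24)*4 = 36*4 = 144)
s(Y) = Y/7 (s(Y) = Y*(1/7) = Y/7)
f(Z, z) = z + Z*z**2 (f(Z, z) = ((Z*z)*z + z) + 0 = (Z*z**2 + z) + 0 = (z + Z*z**2) + 0 = z + Z*z**2)
f(d, 0)*s(N) = (0*(1 + 144*0))*((1/7)*10) = (0*(1 + 0))*(10/7) = (0*1)*(10/7) = 0*(10/7) = 0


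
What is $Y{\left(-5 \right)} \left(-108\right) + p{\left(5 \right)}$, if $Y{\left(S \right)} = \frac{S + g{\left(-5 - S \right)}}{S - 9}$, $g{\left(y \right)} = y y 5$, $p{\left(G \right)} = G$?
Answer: $- \frac{235}{7} \approx -33.571$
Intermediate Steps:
$g{\left(y \right)} = 5 y^{2}$ ($g{\left(y \right)} = y^{2} \cdot 5 = 5 y^{2}$)
$Y{\left(S \right)} = \frac{S + 5 \left(-5 - S\right)^{2}}{-9 + S}$ ($Y{\left(S \right)} = \frac{S + 5 \left(-5 - S\right)^{2}}{S - 9} = \frac{S + 5 \left(-5 - S\right)^{2}}{-9 + S}$)
$Y{\left(-5 \right)} \left(-108\right) + p{\left(5 \right)} = \frac{-5 + 5 \left(5 - 5\right)^{2}}{-9 - 5} \left(-108\right) + 5 = \frac{-5 + 5 \cdot 0^{2}}{-14} \left(-108\right) + 5 = - \frac{-5 + 5 \cdot 0}{14} \left(-108\right) + 5 = - \frac{-5 + 0}{14} \left(-108\right) + 5 = \left(- \frac{1}{14}\right) \left(-5\right) \left(-108\right) + 5 = \frac{5}{14} \left(-108\right) + 5 = - \frac{270}{7} + 5 = - \frac{235}{7}$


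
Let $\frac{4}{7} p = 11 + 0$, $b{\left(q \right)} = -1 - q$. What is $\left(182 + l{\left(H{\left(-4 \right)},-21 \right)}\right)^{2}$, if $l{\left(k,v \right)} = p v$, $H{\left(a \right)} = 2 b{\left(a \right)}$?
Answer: $\frac{790321}{16} \approx 49395.0$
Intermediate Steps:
$H{\left(a \right)} = -2 - 2 a$ ($H{\left(a \right)} = 2 \left(-1 - a\right) = -2 - 2 a$)
$p = \frac{77}{4}$ ($p = \frac{7 \left(11 + 0\right)}{4} = \frac{7}{4} \cdot 11 = \frac{77}{4} \approx 19.25$)
$l{\left(k,v \right)} = \frac{77 v}{4}$
$\left(182 + l{\left(H{\left(-4 \right)},-21 \right)}\right)^{2} = \left(182 + \frac{77}{4} \left(-21\right)\right)^{2} = \left(182 - \frac{1617}{4}\right)^{2} = \left(- \frac{889}{4}\right)^{2} = \frac{790321}{16}$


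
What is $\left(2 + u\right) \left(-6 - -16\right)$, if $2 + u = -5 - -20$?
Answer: $150$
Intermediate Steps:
$u = 13$ ($u = -2 - -15 = -2 + \left(-5 + 20\right) = -2 + 15 = 13$)
$\left(2 + u\right) \left(-6 - -16\right) = \left(2 + 13\right) \left(-6 - -16\right) = 15 \left(-6 + 16\right) = 15 \cdot 10 = 150$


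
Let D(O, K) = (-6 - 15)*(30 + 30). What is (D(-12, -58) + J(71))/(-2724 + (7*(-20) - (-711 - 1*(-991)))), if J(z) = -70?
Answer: 665/1572 ≈ 0.42303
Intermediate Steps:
D(O, K) = -1260 (D(O, K) = -21*60 = -1260)
(D(-12, -58) + J(71))/(-2724 + (7*(-20) - (-711 - 1*(-991)))) = (-1260 - 70)/(-2724 + (7*(-20) - (-711 - 1*(-991)))) = -1330/(-2724 + (-140 - (-711 + 991))) = -1330/(-2724 + (-140 - 1*280)) = -1330/(-2724 + (-140 - 280)) = -1330/(-2724 - 420) = -1330/(-3144) = -1330*(-1/3144) = 665/1572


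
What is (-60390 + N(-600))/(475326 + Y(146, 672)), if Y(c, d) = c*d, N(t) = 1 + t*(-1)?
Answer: -59789/573438 ≈ -0.10426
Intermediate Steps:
N(t) = 1 - t
(-60390 + N(-600))/(475326 + Y(146, 672)) = (-60390 + (1 - 1*(-600)))/(475326 + 146*672) = (-60390 + (1 + 600))/(475326 + 98112) = (-60390 + 601)/573438 = -59789*1/573438 = -59789/573438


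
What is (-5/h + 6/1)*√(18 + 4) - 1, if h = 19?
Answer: -1 + 109*√22/19 ≈ 25.908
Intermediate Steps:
(-5/h + 6/1)*√(18 + 4) - 1 = (-5/19 + 6/1)*√(18 + 4) - 1 = (-5*1/19 + 6*1)*√22 - 1 = (-5/19 + 6)*√22 - 1 = 109*√22/19 - 1 = -1 + 109*√22/19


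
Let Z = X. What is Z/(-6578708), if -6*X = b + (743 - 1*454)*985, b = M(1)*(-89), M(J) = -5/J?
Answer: 142555/19736124 ≈ 0.0072230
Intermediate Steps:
b = 445 (b = -5/1*(-89) = -5*1*(-89) = -5*(-89) = 445)
X = -142555/3 (X = -(445 + (743 - 1*454)*985)/6 = -(445 + (743 - 454)*985)/6 = -(445 + 289*985)/6 = -(445 + 284665)/6 = -⅙*285110 = -142555/3 ≈ -47518.)
Z = -142555/3 ≈ -47518.
Z/(-6578708) = -142555/3/(-6578708) = -142555/3*(-1/6578708) = 142555/19736124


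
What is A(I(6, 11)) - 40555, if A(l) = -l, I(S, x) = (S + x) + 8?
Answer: -40580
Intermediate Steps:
I(S, x) = 8 + S + x
A(I(6, 11)) - 40555 = -(8 + 6 + 11) - 40555 = -1*25 - 40555 = -25 - 40555 = -40580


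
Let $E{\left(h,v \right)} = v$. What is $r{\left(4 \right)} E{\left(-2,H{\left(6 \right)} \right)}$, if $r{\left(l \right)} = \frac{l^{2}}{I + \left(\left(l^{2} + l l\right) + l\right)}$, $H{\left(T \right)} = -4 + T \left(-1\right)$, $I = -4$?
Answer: $-5$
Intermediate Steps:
$H{\left(T \right)} = -4 - T$
$r{\left(l \right)} = \frac{l^{2}}{-4 + l + 2 l^{2}}$ ($r{\left(l \right)} = \frac{l^{2}}{-4 + \left(\left(l^{2} + l l\right) + l\right)} = \frac{l^{2}}{-4 + \left(\left(l^{2} + l^{2}\right) + l\right)} = \frac{l^{2}}{-4 + \left(2 l^{2} + l\right)} = \frac{l^{2}}{-4 + \left(l + 2 l^{2}\right)} = \frac{l^{2}}{-4 + l + 2 l^{2}}$)
$r{\left(4 \right)} E{\left(-2,H{\left(6 \right)} \right)} = \frac{4^{2}}{-4 + 4 + 2 \cdot 4^{2}} \left(-4 - 6\right) = \frac{16}{-4 + 4 + 2 \cdot 16} \left(-4 - 6\right) = \frac{16}{-4 + 4 + 32} \left(-10\right) = \frac{16}{32} \left(-10\right) = 16 \cdot \frac{1}{32} \left(-10\right) = \frac{1}{2} \left(-10\right) = -5$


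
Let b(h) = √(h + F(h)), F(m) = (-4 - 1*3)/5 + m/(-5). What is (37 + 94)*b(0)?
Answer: 131*I*√35/5 ≈ 155.0*I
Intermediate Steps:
F(m) = -7/5 - m/5 (F(m) = (-4 - 3)*(⅕) + m*(-⅕) = -7*⅕ - m/5 = -7/5 - m/5)
b(h) = √(-7/5 + 4*h/5) (b(h) = √(h + (-7/5 - h/5)) = √(-7/5 + 4*h/5))
(37 + 94)*b(0) = (37 + 94)*(√(-35 + 20*0)/5) = 131*(√(-35 + 0)/5) = 131*(√(-35)/5) = 131*((I*√35)/5) = 131*(I*√35/5) = 131*I*√35/5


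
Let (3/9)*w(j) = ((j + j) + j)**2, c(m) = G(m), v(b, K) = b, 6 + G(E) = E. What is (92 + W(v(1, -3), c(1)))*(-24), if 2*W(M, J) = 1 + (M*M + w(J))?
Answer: -10332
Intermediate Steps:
G(E) = -6 + E
c(m) = -6 + m
w(j) = 27*j**2 (w(j) = 3*((j + j) + j)**2 = 3*(2*j + j)**2 = 3*(3*j)**2 = 3*(9*j**2) = 27*j**2)
W(M, J) = 1/2 + M**2/2 + 27*J**2/2 (W(M, J) = (1 + (M*M + 27*J**2))/2 = (1 + (M**2 + 27*J**2))/2 = (1 + M**2 + 27*J**2)/2 = 1/2 + M**2/2 + 27*J**2/2)
(92 + W(v(1, -3), c(1)))*(-24) = (92 + (1/2 + (1/2)*1**2 + 27*(-6 + 1)**2/2))*(-24) = (92 + (1/2 + (1/2)*1 + (27/2)*(-5)**2))*(-24) = (92 + (1/2 + 1/2 + (27/2)*25))*(-24) = (92 + (1/2 + 1/2 + 675/2))*(-24) = (92 + 677/2)*(-24) = (861/2)*(-24) = -10332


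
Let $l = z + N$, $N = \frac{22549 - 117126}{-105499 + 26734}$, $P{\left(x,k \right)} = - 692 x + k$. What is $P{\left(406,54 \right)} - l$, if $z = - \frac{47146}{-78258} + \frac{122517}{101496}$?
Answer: $- \frac{165477798072626323}{589096485960} \approx -2.809 \cdot 10^{5}$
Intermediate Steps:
$z = \frac{2395510967}{1323812328}$ ($z = \left(-47146\right) \left(- \frac{1}{78258}\right) + 122517 \cdot \frac{1}{101496} = \frac{23573}{39129} + \frac{40839}{33832} = \frac{2395510967}{1323812328} \approx 1.8096$)
$P{\left(x,k \right)} = k - 692 x$
$N = \frac{1603}{1335}$ ($N = - \frac{94577}{-78765} = \left(-94577\right) \left(- \frac{1}{78765}\right) = \frac{1603}{1335} \approx 1.2007$)
$l = \frac{1773359434243}{589096485960}$ ($l = \frac{2395510967}{1323812328} + \frac{1603}{1335} = \frac{1773359434243}{589096485960} \approx 3.0103$)
$P{\left(406,54 \right)} - l = \left(54 - 280952\right) - \frac{1773359434243}{589096485960} = -280898 - \frac{1773359434243}{589096485960} = - \frac{165477798072626323}{589096485960}$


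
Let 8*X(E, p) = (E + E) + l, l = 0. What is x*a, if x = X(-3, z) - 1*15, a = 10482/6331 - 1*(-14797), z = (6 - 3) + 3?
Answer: -5902488207/25324 ≈ -2.3308e+5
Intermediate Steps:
z = 6 (z = 3 + 3 = 6)
X(E, p) = E/4 (X(E, p) = ((E + E) + 0)/8 = (2*E + 0)/8 = (2*E)/8 = E/4)
a = 93690289/6331 (a = 10482*(1/6331) + 14797 = 10482/6331 + 14797 = 93690289/6331 ≈ 14799.)
x = -63/4 (x = (1/4)*(-3) - 1*15 = -3/4 - 15 = -63/4 ≈ -15.750)
x*a = -63/4*93690289/6331 = -5902488207/25324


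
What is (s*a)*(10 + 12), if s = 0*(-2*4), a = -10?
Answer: 0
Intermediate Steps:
s = 0 (s = 0*(-8) = 0)
(s*a)*(10 + 12) = (0*(-10))*(10 + 12) = 0*22 = 0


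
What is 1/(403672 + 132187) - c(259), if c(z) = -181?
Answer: 96990480/535859 ≈ 181.00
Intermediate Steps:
1/(403672 + 132187) - c(259) = 1/(403672 + 132187) - 1*(-181) = 1/535859 + 181 = 96990480/535859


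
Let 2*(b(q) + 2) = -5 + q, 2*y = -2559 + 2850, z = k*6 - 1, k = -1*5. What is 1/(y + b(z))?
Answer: 2/251 ≈ 0.0079681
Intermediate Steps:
k = -5
z = -31 (z = -5*6 - 1 = -30 - 1 = -31)
y = 291/2 (y = (-2559 + 2850)/2 = (½)*291 = 291/2 ≈ 145.50)
b(q) = -9/2 + q/2 (b(q) = -2 + (-5 + q)/2 = -2 + (-5/2 + q/2) = -9/2 + q/2)
1/(y + b(z)) = 1/(291/2 + (-9/2 + (½)*(-31))) = 1/(291/2 + (-9/2 - 31/2)) = 1/(291/2 - 20) = 1/(251/2) = 2/251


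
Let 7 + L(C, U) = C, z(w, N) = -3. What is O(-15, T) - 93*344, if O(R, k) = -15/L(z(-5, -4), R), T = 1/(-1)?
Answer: -63981/2 ≈ -31991.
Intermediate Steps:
T = -1
L(C, U) = -7 + C
O(R, k) = 3/2 (O(R, k) = -15/(-7 - 3) = -15/(-10) = -15*(-1/10) = 3/2)
O(-15, T) - 93*344 = 3/2 - 93*344 = 3/2 - 31992 = -63981/2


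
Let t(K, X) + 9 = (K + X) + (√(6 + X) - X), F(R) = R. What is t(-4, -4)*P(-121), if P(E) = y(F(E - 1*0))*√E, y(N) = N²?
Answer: 161051*I*(-13 + √2) ≈ -1.8659e+6*I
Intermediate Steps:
P(E) = E^(5/2) (P(E) = (E - 1*0)²*√E = (E + 0)²*√E = E²*√E = E^(5/2))
t(K, X) = -9 + K + √(6 + X) (t(K, X) = -9 + ((K + X) + (√(6 + X) - X)) = -9 + (K + √(6 + X)) = -9 + K + √(6 + X))
t(-4, -4)*P(-121) = (-9 - 4 + √(6 - 4))*(-121)^(5/2) = (-9 - 4 + √2)*(161051*I) = (-13 + √2)*(161051*I) = 161051*I*(-13 + √2)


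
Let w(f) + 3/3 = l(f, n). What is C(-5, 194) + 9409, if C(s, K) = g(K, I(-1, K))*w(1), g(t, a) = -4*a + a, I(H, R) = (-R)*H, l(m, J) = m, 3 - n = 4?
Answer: 9409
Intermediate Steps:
n = -1 (n = 3 - 1*4 = 3 - 4 = -1)
w(f) = -1 + f
I(H, R) = -H*R
g(t, a) = -3*a
C(s, K) = 0 (C(s, K) = (-(-3)*(-1)*K)*(-1 + 1) = -3*K*0 = 0)
C(-5, 194) + 9409 = 0 + 9409 = 9409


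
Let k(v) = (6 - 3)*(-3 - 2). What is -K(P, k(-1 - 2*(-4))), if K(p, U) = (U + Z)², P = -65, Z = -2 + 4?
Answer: -169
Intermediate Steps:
Z = 2
k(v) = -15 (k(v) = 3*(-5) = -15)
K(p, U) = (2 + U)² (K(p, U) = (U + 2)² = (2 + U)²)
-K(P, k(-1 - 2*(-4))) = -(2 - 15)² = -1*(-13)² = -1*169 = -169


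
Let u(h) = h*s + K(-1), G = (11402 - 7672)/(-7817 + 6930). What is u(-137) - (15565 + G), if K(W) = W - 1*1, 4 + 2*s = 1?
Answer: -27243841/1774 ≈ -15357.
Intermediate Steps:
s = -3/2 (s = -2 + (1/2)*1 = -2 + 1/2 = -3/2 ≈ -1.5000)
G = -3730/887 (G = 3730/(-887) = 3730*(-1/887) = -3730/887 ≈ -4.2052)
K(W) = -1 + W (K(W) = W - 1 = -1 + W)
u(h) = -2 - 3*h/2 (u(h) = h*(-3/2) + (-1 - 1) = -3*h/2 - 2 = -2 - 3*h/2)
u(-137) - (15565 + G) = (-2 - 3/2*(-137)) - (15565 - 3730/887) = (-2 + 411/2) - 1*13802425/887 = 407/2 - 13802425/887 = -27243841/1774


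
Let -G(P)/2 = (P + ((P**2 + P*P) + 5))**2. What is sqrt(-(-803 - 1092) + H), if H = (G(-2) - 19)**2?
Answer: 8*sqrt(1094) ≈ 264.61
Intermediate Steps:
G(P) = -2*(5 + P + 2*P**2)**2 (G(P) = -2*(P + ((P**2 + P*P) + 5))**2 = -2*(P + ((P**2 + P**2) + 5))**2 = -2*(P + (2*P**2 + 5))**2 = -2*(P + (5 + 2*P**2))**2 = -2*(5 + P + 2*P**2)**2)
H = 68121 (H = (-2*(5 - 2 + 2*(-2)**2)**2 - 19)**2 = (-2*(5 - 2 + 2*4)**2 - 19)**2 = (-2*(5 - 2 + 8)**2 - 19)**2 = (-2*11**2 - 19)**2 = (-2*121 - 19)**2 = (-242 - 19)**2 = (-261)**2 = 68121)
sqrt(-(-803 - 1092) + H) = sqrt(-(-803 - 1092) + 68121) = sqrt(-1*(-1895) + 68121) = sqrt(1895 + 68121) = sqrt(70016) = 8*sqrt(1094)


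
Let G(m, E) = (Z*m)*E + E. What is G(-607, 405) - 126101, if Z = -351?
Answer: 86162389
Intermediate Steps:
G(m, E) = E - 351*E*m (G(m, E) = (-351*m)*E + E = -351*E*m + E = E - 351*E*m)
G(-607, 405) - 126101 = 405*(1 - 351*(-607)) - 126101 = 405*(1 + 213057) - 126101 = 405*213058 - 126101 = 86288490 - 126101 = 86162389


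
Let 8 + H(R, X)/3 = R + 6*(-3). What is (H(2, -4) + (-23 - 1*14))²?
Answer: 11881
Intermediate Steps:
H(R, X) = -78 + 3*R (H(R, X) = -24 + 3*(R + 6*(-3)) = -24 + 3*(R - 18) = -24 + 3*(-18 + R) = -24 + (-54 + 3*R) = -78 + 3*R)
(H(2, -4) + (-23 - 1*14))² = ((-78 + 3*2) + (-23 - 1*14))² = ((-78 + 6) + (-23 - 14))² = (-72 - 37)² = (-109)² = 11881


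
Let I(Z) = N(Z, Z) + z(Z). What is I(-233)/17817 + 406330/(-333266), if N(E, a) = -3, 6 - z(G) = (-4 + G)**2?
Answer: -4326299961/989633387 ≈ -4.3716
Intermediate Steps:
z(G) = 6 - (-4 + G)**2
I(Z) = 3 - (-4 + Z)**2 (I(Z) = -3 + (6 - (-4 + Z)**2) = 3 - (-4 + Z)**2)
I(-233)/17817 + 406330/(-333266) = (3 - (-4 - 233)**2)/17817 + 406330/(-333266) = (3 - 1*(-237)**2)*(1/17817) + 406330*(-1/333266) = (3 - 1*56169)*(1/17817) - 203165/166633 = (3 - 56169)*(1/17817) - 203165/166633 = -56166*1/17817 - 203165/166633 = -18722/5939 - 203165/166633 = -4326299961/989633387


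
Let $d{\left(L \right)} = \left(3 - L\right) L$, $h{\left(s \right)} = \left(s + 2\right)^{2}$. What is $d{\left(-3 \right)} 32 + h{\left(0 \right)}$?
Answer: $-572$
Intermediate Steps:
$h{\left(s \right)} = \left(2 + s\right)^{2}$
$d{\left(L \right)} = L \left(3 - L\right)$
$d{\left(-3 \right)} 32 + h{\left(0 \right)} = - 3 \left(3 - -3\right) 32 + \left(2 + 0\right)^{2} = - 3 \left(3 + 3\right) 32 + 2^{2} = \left(-3\right) 6 \cdot 32 + 4 = \left(-18\right) 32 + 4 = -576 + 4 = -572$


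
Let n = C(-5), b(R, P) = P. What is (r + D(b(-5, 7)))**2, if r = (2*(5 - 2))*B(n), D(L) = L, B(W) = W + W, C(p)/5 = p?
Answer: 85849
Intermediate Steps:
C(p) = 5*p
n = -25 (n = 5*(-5) = -25)
B(W) = 2*W
r = -300 (r = (2*(5 - 2))*(2*(-25)) = (2*3)*(-50) = 6*(-50) = -300)
(r + D(b(-5, 7)))**2 = (-300 + 7)**2 = (-293)**2 = 85849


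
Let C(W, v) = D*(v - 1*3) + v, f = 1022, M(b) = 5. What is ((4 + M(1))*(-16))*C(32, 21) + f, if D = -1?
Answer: 590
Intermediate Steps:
C(W, v) = 3 (C(W, v) = -(v - 1*3) + v = -(v - 3) + v = -(-3 + v) + v = (3 - v) + v = 3)
((4 + M(1))*(-16))*C(32, 21) + f = ((4 + 5)*(-16))*3 + 1022 = (9*(-16))*3 + 1022 = -144*3 + 1022 = -432 + 1022 = 590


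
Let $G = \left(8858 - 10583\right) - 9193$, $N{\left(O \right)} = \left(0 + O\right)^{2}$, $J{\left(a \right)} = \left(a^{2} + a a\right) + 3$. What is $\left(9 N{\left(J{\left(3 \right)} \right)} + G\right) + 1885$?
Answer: $-5064$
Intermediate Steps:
$J{\left(a \right)} = 3 + 2 a^{2}$ ($J{\left(a \right)} = \left(a^{2} + a^{2}\right) + 3 = 2 a^{2} + 3 = 3 + 2 a^{2}$)
$N{\left(O \right)} = O^{2}$
$G = -10918$ ($G = -1725 - 9193 = -10918$)
$\left(9 N{\left(J{\left(3 \right)} \right)} + G\right) + 1885 = \left(9 \left(3 + 2 \cdot 3^{2}\right)^{2} - 10918\right) + 1885 = \left(9 \left(3 + 2 \cdot 9\right)^{2} - 10918\right) + 1885 = \left(9 \left(3 + 18\right)^{2} - 10918\right) + 1885 = \left(9 \cdot 21^{2} - 10918\right) + 1885 = \left(9 \cdot 441 - 10918\right) + 1885 = \left(3969 - 10918\right) + 1885 = -6949 + 1885 = -5064$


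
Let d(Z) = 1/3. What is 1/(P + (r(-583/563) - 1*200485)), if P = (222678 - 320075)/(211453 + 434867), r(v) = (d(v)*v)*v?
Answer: -204863404080/41071997213122333 ≈ -4.9879e-6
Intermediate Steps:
d(Z) = 1/3
r(v) = v**2/3 (r(v) = (v/3)*v = v**2/3)
P = -97397/646320 ≈ -0.15069
1/(P + (r(-583/563) - 1*200485)) = 1/(-97397/646320 + ((-583/563)**2/3 - 1*200485)) = 1/(-97397/646320 + ((-583*1/563)**2/3 - 200485)) = 1/(-97397/646320 + ((-583/563)**2/3 - 200485)) = 1/(-97397/646320 + ((1/3)*(339889/316969) - 200485)) = 1/(-97397/646320 + (339889/950907 - 200485)) = 1/(-97397/646320 - 190642250006/950907) = 1/(-41071997213122333/204863404080) = -204863404080/41071997213122333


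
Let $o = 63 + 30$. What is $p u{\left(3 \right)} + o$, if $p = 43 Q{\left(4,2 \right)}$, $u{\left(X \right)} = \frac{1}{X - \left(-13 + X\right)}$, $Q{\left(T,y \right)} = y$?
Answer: $\frac{1295}{13} \approx 99.615$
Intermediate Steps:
$u{\left(X \right)} = \frac{1}{13}$
$o = 93$
$p = 86$ ($p = 43 \cdot 2 = 86$)
$p u{\left(3 \right)} + o = 86 \cdot \frac{1}{13} + 93 = \frac{86}{13} + 93 = \frac{1295}{13}$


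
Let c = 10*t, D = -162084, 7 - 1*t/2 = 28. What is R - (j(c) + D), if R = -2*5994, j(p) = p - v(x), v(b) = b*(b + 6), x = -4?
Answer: 150508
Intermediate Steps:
t = -42 (t = 14 - 2*28 = 14 - 56 = -42)
v(b) = b*(6 + b)
c = -420 (c = 10*(-42) = -420)
j(p) = 8 + p (j(p) = p - (-4)*(6 - 4) = p - (-4)*2 = p - 1*(-8) = p + 8 = 8 + p)
R = -11988
R - (j(c) + D) = -11988 - ((8 - 420) - 162084) = -11988 - (-412 - 162084) = -11988 - 1*(-162496) = -11988 + 162496 = 150508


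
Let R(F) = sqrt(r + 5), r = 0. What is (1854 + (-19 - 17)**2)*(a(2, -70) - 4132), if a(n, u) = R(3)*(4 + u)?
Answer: -13015800 - 207900*sqrt(5) ≈ -1.3481e+7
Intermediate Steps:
R(F) = sqrt(5) (R(F) = sqrt(0 + 5) = sqrt(5))
a(n, u) = sqrt(5)*(4 + u)
(1854 + (-19 - 17)**2)*(a(2, -70) - 4132) = (1854 + (-19 - 17)**2)*(sqrt(5)*(4 - 70) - 4132) = (1854 + (-36)**2)*(sqrt(5)*(-66) - 4132) = (1854 + 1296)*(-66*sqrt(5) - 4132) = 3150*(-4132 - 66*sqrt(5)) = -13015800 - 207900*sqrt(5)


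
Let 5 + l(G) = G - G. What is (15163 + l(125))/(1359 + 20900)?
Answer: 15158/22259 ≈ 0.68098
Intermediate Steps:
l(G) = -5 (l(G) = -5 + (G - G) = -5 + 0 = -5)
(15163 + l(125))/(1359 + 20900) = (15163 - 5)/(1359 + 20900) = 15158/22259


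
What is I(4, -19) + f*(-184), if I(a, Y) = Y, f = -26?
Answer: 4765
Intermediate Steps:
I(4, -19) + f*(-184) = -19 - 26*(-184) = -19 + 4784 = 4765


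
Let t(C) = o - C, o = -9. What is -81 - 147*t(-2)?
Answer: 948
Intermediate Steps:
t(C) = -9 - C
-81 - 147*t(-2) = -81 - 147*(-9 - 1*(-2)) = -81 - 147*(-9 + 2) = -81 - 147*(-7) = -81 + 1029 = 948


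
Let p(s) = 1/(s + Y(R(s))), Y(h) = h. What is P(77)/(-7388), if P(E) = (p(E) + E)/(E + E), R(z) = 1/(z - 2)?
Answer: -444827/6571655552 ≈ -6.7689e-5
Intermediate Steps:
R(z) = 1/(-2 + z)
p(s) = 1/(s + 1/(-2 + s))
P(E) = (E + (-2 + E)/(1 + E*(-2 + E)))/(2*E) (P(E) = ((-2 + E)/(1 + E*(-2 + E)) + E)/(E + E) = (E + (-2 + E)/(1 + E*(-2 + E)))/((2*E)) = (1/(2*E))*(E + (-2 + E)/(1 + E*(-2 + E))) = (E + (-2 + E)/(1 + E*(-2 + E)))/(2*E))
P(77)/(-7388) = ((½)*(77 + 1/(77 + 1/(-2 + 77)))/77)/(-7388) = ((½)*(1/77)*(77 + 1/(77 + 1/75)))*(-1/7388) = ((½)*(1/77)*(77 + 1/(5776/75)))*(-1/7388) = ((½)*(1/77)*(77 + 75/5776))*(-1/7388) = ((½)*(1/77)*(444827/5776))*(-1/7388) = (444827/889504)*(-1/7388) = -444827/6571655552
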